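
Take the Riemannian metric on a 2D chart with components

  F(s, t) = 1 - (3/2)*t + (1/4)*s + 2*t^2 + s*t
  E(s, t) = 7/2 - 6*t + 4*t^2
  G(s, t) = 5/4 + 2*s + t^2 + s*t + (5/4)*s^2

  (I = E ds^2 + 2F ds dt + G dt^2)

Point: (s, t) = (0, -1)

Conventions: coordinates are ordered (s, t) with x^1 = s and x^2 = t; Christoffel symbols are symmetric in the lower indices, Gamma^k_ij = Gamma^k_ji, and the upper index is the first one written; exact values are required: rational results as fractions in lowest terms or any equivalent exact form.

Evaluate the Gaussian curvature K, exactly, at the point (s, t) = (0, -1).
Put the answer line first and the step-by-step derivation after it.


Answer: K = 14/81

E = 27/2, F = 9/2, G = 9/4, EG - F^2 = 81/8 at the point
E_s = 0, E_t = -14, F_s = -3/4, F_t = -11/2, G_s = 1, G_t = -2
E_tt = 8, F_st = 1, G_ss = 5/2
By Brioschi, K is (det M1 - det M2) divided by (EG - F^2) squared.
M1 = [[-E_tt/2 + F_st - G_ss/2, E_s/2, F_s - E_t/2], [F_t - G_s/2, E, F], [G_t/2, F, G]] = [[-17/4, 0, 25/4], [-6, 27/2, 9/2], [-1, 9/2, 9/4]]; det M1 = -4077/32
M2 = [[0, E_t/2, G_s/2], [E_t/2, E, F], [G_s/2, F, G]] = [[0, -7, 1/2], [-7, 27/2, 9/2], [1/2, 9/2, 9/4]]; det M2 = -1161/8
det M1 - det M2 = 567/32; K = 567/32 / (81/8)^2 = 14/81


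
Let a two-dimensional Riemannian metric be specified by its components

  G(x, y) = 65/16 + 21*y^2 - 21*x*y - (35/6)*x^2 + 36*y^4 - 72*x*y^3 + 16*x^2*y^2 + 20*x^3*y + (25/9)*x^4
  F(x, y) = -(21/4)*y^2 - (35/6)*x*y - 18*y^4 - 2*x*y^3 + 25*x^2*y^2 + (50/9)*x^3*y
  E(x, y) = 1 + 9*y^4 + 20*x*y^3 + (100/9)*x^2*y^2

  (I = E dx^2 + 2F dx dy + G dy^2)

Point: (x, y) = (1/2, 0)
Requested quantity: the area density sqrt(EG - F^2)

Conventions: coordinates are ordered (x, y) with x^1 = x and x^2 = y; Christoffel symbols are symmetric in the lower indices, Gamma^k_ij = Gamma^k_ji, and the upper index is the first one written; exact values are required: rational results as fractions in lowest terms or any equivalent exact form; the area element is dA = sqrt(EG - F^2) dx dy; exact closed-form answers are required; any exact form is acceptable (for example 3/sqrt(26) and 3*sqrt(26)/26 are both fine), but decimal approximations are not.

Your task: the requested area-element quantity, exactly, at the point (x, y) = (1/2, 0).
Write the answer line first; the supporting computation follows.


Answer: sqrt(EG - F^2) = 5/3

E = 1, F = 0, G = 25/9; EG - F^2 = 25/9


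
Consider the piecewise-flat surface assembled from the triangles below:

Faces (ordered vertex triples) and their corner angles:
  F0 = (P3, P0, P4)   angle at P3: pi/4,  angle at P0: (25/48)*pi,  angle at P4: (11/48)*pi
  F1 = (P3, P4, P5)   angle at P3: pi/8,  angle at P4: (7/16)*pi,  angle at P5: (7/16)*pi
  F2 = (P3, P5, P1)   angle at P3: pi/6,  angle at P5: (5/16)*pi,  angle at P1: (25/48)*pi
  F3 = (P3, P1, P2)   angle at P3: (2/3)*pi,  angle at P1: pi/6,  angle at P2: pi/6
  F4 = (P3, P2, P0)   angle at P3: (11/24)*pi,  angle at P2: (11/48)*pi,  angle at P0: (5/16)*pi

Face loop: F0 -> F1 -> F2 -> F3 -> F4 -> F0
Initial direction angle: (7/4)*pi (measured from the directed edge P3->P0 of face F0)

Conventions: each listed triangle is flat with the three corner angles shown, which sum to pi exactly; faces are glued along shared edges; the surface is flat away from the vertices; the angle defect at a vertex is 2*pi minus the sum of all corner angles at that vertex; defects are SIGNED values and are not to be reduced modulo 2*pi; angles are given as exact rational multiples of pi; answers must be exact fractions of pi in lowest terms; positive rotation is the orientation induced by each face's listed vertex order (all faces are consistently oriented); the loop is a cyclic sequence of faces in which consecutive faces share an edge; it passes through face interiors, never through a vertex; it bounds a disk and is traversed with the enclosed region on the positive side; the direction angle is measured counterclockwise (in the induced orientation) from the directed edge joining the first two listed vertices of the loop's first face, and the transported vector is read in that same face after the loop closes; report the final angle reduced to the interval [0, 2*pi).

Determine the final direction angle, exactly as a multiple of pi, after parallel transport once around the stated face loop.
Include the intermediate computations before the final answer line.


enclosed vertex P3: corner angles sum to (5/3)*pi, defect = 2*pi - (5/3)*pi = pi/3
summing the enclosed defects onto the initial angle, mod 2*pi in the induced orientation:
final angle = (7/4)*pi + pi/3 = pi/12 (mod 2*pi)

Answer: final direction angle = pi/12


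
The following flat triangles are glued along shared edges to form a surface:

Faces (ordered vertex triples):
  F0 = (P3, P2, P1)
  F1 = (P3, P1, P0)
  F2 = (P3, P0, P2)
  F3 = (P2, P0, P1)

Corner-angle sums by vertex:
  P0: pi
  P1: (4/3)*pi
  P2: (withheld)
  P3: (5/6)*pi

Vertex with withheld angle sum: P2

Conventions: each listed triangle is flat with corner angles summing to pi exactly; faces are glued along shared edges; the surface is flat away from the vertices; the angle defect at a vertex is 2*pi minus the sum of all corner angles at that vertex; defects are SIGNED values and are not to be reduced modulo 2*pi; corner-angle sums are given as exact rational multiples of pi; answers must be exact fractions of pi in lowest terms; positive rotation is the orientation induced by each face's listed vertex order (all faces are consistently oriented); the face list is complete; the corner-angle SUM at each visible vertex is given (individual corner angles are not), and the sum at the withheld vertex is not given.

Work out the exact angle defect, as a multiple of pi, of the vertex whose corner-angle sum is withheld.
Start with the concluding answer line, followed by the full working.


Answer: defect(P2) = (7/6)*pi

V = 4, E = 6, F = 4; chi = V - E + F = 2
Gauss-Bonnet: total defect = 2*pi*chi = 4*pi; visible defects sum to (17/6)*pi


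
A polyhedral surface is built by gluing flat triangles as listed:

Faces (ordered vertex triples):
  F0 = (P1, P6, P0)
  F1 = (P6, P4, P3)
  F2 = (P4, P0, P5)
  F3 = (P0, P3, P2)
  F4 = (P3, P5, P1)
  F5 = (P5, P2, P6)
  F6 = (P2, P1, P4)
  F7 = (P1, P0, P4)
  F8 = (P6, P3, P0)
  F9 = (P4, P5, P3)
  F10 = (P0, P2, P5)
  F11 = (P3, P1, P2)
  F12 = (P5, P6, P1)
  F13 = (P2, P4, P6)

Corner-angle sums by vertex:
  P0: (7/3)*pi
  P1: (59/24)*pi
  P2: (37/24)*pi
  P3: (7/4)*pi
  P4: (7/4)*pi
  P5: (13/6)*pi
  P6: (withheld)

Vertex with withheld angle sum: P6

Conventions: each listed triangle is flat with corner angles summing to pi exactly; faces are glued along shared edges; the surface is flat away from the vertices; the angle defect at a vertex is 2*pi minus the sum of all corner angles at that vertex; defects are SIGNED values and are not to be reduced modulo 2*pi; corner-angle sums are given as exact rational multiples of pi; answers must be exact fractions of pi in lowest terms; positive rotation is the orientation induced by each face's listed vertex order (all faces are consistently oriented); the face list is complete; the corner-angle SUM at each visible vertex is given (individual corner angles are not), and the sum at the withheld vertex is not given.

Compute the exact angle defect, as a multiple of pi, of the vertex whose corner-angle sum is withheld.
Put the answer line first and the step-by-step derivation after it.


Answer: defect(P6) = 0

V = 7, E = 21, F = 14; chi = V - E + F = 0
Gauss-Bonnet: total defect = 2*pi*chi = 0; visible defects sum to 0


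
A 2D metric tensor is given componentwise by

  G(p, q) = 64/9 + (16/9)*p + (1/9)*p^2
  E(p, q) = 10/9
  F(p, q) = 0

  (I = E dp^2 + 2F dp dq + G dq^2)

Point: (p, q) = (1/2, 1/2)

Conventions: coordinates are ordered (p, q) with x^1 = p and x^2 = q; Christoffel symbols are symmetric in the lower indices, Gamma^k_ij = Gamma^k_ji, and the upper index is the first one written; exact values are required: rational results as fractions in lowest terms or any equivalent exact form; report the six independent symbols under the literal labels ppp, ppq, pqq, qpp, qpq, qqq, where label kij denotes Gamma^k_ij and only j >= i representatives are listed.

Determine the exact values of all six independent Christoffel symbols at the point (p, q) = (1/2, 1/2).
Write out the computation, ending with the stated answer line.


E = 10/9, F = 0, G = 289/36 at the point
E_p = 0, E_q = 0, F_p = 0, F_q = 0, G_p = 17/9, G_q = 0
EG - F^2 = 1445/162;  g^inv = (162/1445) * [[289/36, 0], [0, 10/9]]
first-kind symbols [ij,l] = (1/2)(d_i g_jl + d_j g_il - d_l g_ij): [pp,p] = E_p/2 = 0, [pp,q] = F_p - E_q/2 = 0, [pq,p] = E_q/2 = 0, [pq,q] = G_p/2 = 17/18, [qq,p] = F_q - G_p/2 = -17/18, [qq,q] = G_q/2 = 0
Gamma^p_ij = (G*[ij,p] - F*[ij,q])/(EG - F^2), Gamma^q_ij = (E*[ij,q] - F*[ij,p])/(EG - F^2)

Answer: Gamma_ppp = 0, Gamma_ppq = 0, Gamma_pqq = -17/20, Gamma_qpp = 0, Gamma_qpq = 2/17, Gamma_qqq = 0


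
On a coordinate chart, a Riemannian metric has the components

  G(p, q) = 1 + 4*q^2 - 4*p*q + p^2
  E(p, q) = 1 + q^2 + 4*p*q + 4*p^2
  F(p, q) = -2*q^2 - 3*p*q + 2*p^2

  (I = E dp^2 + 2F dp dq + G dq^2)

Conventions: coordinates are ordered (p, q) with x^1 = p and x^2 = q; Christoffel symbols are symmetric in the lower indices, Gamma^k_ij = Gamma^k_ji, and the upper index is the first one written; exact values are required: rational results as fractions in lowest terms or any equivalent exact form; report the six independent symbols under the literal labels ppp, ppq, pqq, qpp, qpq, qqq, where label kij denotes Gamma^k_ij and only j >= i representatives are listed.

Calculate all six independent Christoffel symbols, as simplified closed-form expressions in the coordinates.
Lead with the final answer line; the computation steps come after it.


Answer: Gamma_ppp = (4*p + 2*q)/(5*p^2 + 5*q^2 + 1), Gamma_ppq = (2*p + q)/(5*p^2 + 5*q^2 + 1), Gamma_pqq = (-4*p - 2*q)/(5*p^2 + 5*q^2 + 1), Gamma_qpp = (2*p - 4*q)/(5*p^2 + 5*q^2 + 1), Gamma_qpq = (p - 2*q)/(5*p^2 + 5*q^2 + 1), Gamma_qqq = (-2*p + 4*q)/(5*p^2 + 5*q^2 + 1)

E = 1 + q^2 + 4*p*q + 4*p^2; F = -2*q^2 - 3*p*q + 2*p^2; G = 1 + 4*q^2 - 4*p*q + p^2
Gamma^k_ij = (1/2) g^{kl} (d_i g_jl + d_j g_il - d_l g_ij), with g^inv = (1/(EG-F^2)) [[G, -F], [-F, E]]
first partials: E_p = 4*q + 8*p, E_q = 2*q + 4*p, F_p = -3*q + 4*p, F_q = -4*q - 3*p, G_p = -4*q + 2*p, G_q = 8*q - 4*p
D = EG - F^2 = 1 + 5*q^2 + 5*p^2
expanded: Gamma^p_pp = (G E_p - 2F F_p + F E_q)/(2D), Gamma^p_pq = (G E_q - F G_p)/(2D), Gamma^p_qq = (2G F_q - G G_p - F G_q)/(2D), Gamma^q_pp = (2E F_p - E E_q - F E_p)/(2D), Gamma^q_pq = (E G_p - F E_q)/(2D), Gamma^q_qq = (E G_q - 2F F_q + F G_p)/(2D); substitute and cancel common factors


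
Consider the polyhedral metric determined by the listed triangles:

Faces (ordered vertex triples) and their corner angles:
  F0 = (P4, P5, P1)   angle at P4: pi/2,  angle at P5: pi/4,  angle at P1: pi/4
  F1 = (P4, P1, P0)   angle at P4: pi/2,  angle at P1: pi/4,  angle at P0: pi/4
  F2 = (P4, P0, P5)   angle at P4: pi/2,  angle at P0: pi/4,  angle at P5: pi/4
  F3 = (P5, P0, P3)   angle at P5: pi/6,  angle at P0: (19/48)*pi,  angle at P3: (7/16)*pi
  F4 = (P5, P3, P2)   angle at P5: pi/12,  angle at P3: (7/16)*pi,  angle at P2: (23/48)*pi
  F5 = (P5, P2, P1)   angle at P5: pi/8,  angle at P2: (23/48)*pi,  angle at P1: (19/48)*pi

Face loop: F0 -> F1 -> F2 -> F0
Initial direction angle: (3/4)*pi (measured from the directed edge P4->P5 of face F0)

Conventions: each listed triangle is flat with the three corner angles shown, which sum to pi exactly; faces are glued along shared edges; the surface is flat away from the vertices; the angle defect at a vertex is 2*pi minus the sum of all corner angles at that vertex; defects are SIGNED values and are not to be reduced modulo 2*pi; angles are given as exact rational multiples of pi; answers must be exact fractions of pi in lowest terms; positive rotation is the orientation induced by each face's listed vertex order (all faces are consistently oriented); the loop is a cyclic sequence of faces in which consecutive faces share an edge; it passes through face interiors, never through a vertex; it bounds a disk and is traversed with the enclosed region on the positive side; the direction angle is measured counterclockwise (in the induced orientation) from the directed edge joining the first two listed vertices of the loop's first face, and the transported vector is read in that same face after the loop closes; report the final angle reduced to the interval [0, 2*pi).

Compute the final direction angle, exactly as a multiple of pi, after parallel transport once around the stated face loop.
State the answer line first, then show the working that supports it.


Answer: final direction angle = (5/4)*pi

enclosed vertex P4: corner angles sum to (3/2)*pi, defect = 2*pi - (3/2)*pi = pi/2
the rotation equals the total enclosed defect, so the final angle is initial + defects (mod 2*pi)
final angle = (3/4)*pi + pi/2 = (5/4)*pi (mod 2*pi)


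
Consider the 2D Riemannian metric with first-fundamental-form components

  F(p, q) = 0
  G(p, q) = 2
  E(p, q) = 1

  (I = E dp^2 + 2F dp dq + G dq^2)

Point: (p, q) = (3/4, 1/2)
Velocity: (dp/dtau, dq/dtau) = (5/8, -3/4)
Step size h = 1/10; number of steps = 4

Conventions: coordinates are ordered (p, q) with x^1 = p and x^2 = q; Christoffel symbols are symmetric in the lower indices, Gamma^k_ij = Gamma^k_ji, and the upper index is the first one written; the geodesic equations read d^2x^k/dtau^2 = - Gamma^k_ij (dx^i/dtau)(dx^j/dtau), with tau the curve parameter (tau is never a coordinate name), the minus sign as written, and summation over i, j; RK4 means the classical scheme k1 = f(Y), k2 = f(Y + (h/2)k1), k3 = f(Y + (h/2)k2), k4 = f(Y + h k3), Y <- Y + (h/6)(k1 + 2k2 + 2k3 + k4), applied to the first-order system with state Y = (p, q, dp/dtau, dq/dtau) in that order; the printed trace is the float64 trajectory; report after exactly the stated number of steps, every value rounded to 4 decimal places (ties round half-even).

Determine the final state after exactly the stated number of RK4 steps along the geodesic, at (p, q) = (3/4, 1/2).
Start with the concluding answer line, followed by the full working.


Answer: p = 1.0000, q = 0.2000, dp/dtau = 0.6250, dq/dtau = -0.7500

f(Y) = (dp/dtau, dq/dtau, -Gamma^p_ij Y'^i Y'^j, -Gamma^q_ij Y'^i Y'^j) with the Gammas evaluated at the stage position; h = 0.100000; intermediate values shown to 6 dp
step 0: p = 0.7500, q = 0.5000, dp/dtau = 0.6250, dq/dtau = -0.7500
step 1:
  k1: at (p, q) = (0.750000, 0.500000), (dp/dtau, dq/dtau) = (0.625000, -0.750000); Gamma_ppp = 0.000000, Gamma_ppq = 0.000000, Gamma_pqq = 0.000000, Gamma_qpp = 0.000000, Gamma_qpq = 0.000000, Gamma_qqq = 0.000000; k1 = (0.625000, -0.750000, 0.000000, 0.000000)
  k2: at (p, q) = (0.781250, 0.462500), (dp/dtau, dq/dtau) = (0.625000, -0.750000); Gamma_ppp = 0.000000, Gamma_ppq = 0.000000, Gamma_pqq = 0.000000, Gamma_qpp = 0.000000, Gamma_qpq = 0.000000, Gamma_qqq = 0.000000; k2 = (0.625000, -0.750000, 0.000000, 0.000000)
  k3: at (p, q) = (0.781250, 0.462500), (dp/dtau, dq/dtau) = (0.625000, -0.750000); Gamma_ppp = 0.000000, Gamma_ppq = 0.000000, Gamma_pqq = 0.000000, Gamma_qpp = 0.000000, Gamma_qpq = 0.000000, Gamma_qqq = 0.000000; k3 = (0.625000, -0.750000, 0.000000, 0.000000)
  k4: at (p, q) = (0.812500, 0.425000), (dp/dtau, dq/dtau) = (0.625000, -0.750000); Gamma_ppp = 0.000000, Gamma_ppq = 0.000000, Gamma_pqq = 0.000000, Gamma_qpp = 0.000000, Gamma_qpq = 0.000000, Gamma_qqq = 0.000000; k4 = (0.625000, -0.750000, 0.000000, 0.000000)
  Y <- Y + (h/6)(k1 + 2k2 + 2k3 + k4): p = 0.8125, q = 0.4250, dp/dtau = 0.6250, dq/dtau = -0.7500
step 2:
  k1: at (p, q) = (0.812500, 0.425000), (dp/dtau, dq/dtau) = (0.625000, -0.750000); Gamma_ppp = 0.000000, Gamma_ppq = 0.000000, Gamma_pqq = 0.000000, Gamma_qpp = 0.000000, Gamma_qpq = 0.000000, Gamma_qqq = 0.000000; k1 = (0.625000, -0.750000, 0.000000, 0.000000)
  k2: at (p, q) = (0.843750, 0.387500), (dp/dtau, dq/dtau) = (0.625000, -0.750000); Gamma_ppp = 0.000000, Gamma_ppq = 0.000000, Gamma_pqq = 0.000000, Gamma_qpp = 0.000000, Gamma_qpq = 0.000000, Gamma_qqq = 0.000000; k2 = (0.625000, -0.750000, 0.000000, 0.000000)
  k3: at (p, q) = (0.843750, 0.387500), (dp/dtau, dq/dtau) = (0.625000, -0.750000); Gamma_ppp = 0.000000, Gamma_ppq = 0.000000, Gamma_pqq = 0.000000, Gamma_qpp = 0.000000, Gamma_qpq = 0.000000, Gamma_qqq = 0.000000; k3 = (0.625000, -0.750000, 0.000000, 0.000000)
  k4: at (p, q) = (0.875000, 0.350000), (dp/dtau, dq/dtau) = (0.625000, -0.750000); Gamma_ppp = 0.000000, Gamma_ppq = 0.000000, Gamma_pqq = 0.000000, Gamma_qpp = 0.000000, Gamma_qpq = 0.000000, Gamma_qqq = 0.000000; k4 = (0.625000, -0.750000, 0.000000, 0.000000)
  Y <- Y + (h/6)(k1 + 2k2 + 2k3 + k4): p = 0.8750, q = 0.3500, dp/dtau = 0.6250, dq/dtau = -0.7500
step 3:
  k1: at (p, q) = (0.875000, 0.350000), (dp/dtau, dq/dtau) = (0.625000, -0.750000); Gamma_ppp = 0.000000, Gamma_ppq = 0.000000, Gamma_pqq = 0.000000, Gamma_qpp = 0.000000, Gamma_qpq = 0.000000, Gamma_qqq = 0.000000; k1 = (0.625000, -0.750000, 0.000000, 0.000000)
  k2: at (p, q) = (0.906250, 0.312500), (dp/dtau, dq/dtau) = (0.625000, -0.750000); Gamma_ppp = 0.000000, Gamma_ppq = 0.000000, Gamma_pqq = 0.000000, Gamma_qpp = 0.000000, Gamma_qpq = 0.000000, Gamma_qqq = 0.000000; k2 = (0.625000, -0.750000, 0.000000, 0.000000)
  k3: at (p, q) = (0.906250, 0.312500), (dp/dtau, dq/dtau) = (0.625000, -0.750000); Gamma_ppp = 0.000000, Gamma_ppq = 0.000000, Gamma_pqq = 0.000000, Gamma_qpp = 0.000000, Gamma_qpq = 0.000000, Gamma_qqq = 0.000000; k3 = (0.625000, -0.750000, 0.000000, 0.000000)
  k4: at (p, q) = (0.937500, 0.275000), (dp/dtau, dq/dtau) = (0.625000, -0.750000); Gamma_ppp = 0.000000, Gamma_ppq = 0.000000, Gamma_pqq = 0.000000, Gamma_qpp = 0.000000, Gamma_qpq = 0.000000, Gamma_qqq = 0.000000; k4 = (0.625000, -0.750000, 0.000000, 0.000000)
  Y <- Y + (h/6)(k1 + 2k2 + 2k3 + k4): p = 0.9375, q = 0.2750, dp/dtau = 0.6250, dq/dtau = -0.7500
step 4:
  k1: at (p, q) = (0.937500, 0.275000), (dp/dtau, dq/dtau) = (0.625000, -0.750000); Gamma_ppp = 0.000000, Gamma_ppq = 0.000000, Gamma_pqq = 0.000000, Gamma_qpp = 0.000000, Gamma_qpq = 0.000000, Gamma_qqq = 0.000000; k1 = (0.625000, -0.750000, 0.000000, 0.000000)
  k2: at (p, q) = (0.968750, 0.237500), (dp/dtau, dq/dtau) = (0.625000, -0.750000); Gamma_ppp = 0.000000, Gamma_ppq = 0.000000, Gamma_pqq = 0.000000, Gamma_qpp = 0.000000, Gamma_qpq = 0.000000, Gamma_qqq = 0.000000; k2 = (0.625000, -0.750000, 0.000000, 0.000000)
  k3: at (p, q) = (0.968750, 0.237500), (dp/dtau, dq/dtau) = (0.625000, -0.750000); Gamma_ppp = 0.000000, Gamma_ppq = 0.000000, Gamma_pqq = 0.000000, Gamma_qpp = 0.000000, Gamma_qpq = 0.000000, Gamma_qqq = 0.000000; k3 = (0.625000, -0.750000, 0.000000, 0.000000)
  k4: at (p, q) = (1.000000, 0.200000), (dp/dtau, dq/dtau) = (0.625000, -0.750000); Gamma_ppp = 0.000000, Gamma_ppq = 0.000000, Gamma_pqq = 0.000000, Gamma_qpp = 0.000000, Gamma_qpq = 0.000000, Gamma_qqq = 0.000000; k4 = (0.625000, -0.750000, 0.000000, 0.000000)
  Y <- Y + (h/6)(k1 + 2k2 + 2k3 + k4): p = 1.0000, q = 0.2000, dp/dtau = 0.6250, dq/dtau = -0.7500


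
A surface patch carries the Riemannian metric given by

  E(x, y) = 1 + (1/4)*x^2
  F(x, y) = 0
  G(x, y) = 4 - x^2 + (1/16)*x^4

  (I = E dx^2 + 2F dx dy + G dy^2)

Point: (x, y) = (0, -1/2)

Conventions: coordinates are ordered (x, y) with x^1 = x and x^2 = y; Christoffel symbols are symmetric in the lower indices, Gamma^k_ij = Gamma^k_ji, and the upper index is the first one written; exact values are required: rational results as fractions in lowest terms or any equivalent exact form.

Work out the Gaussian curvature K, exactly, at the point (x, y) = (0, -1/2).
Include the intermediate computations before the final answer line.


E = 1, F = 0, G = 4, EG - F^2 = 4 at the point
E_x = 0, E_y = 0, F_x = 0, F_y = 0, G_x = 0, G_y = 0
E_yy = 0, F_xy = 0, G_xx = -2
Evaluate Brioschi's two determinant matrices M1, M2 and divide by (EG - F^2)^2.
M1 = [[-E_yy/2 + F_xy - G_xx/2, E_x/2, F_x - E_y/2], [F_y - G_x/2, E, F], [G_y/2, F, G]] = [[1, 0, 0], [0, 1, 0], [0, 0, 4]]; det M1 = 4
M2 = [[0, E_y/2, G_x/2], [E_y/2, E, F], [G_x/2, F, G]] = [[0, 0, 0], [0, 1, 0], [0, 0, 4]]; det M2 = 0
det M1 - det M2 = 4; K = 4 / (4)^2 = 1/4

Answer: K = 1/4


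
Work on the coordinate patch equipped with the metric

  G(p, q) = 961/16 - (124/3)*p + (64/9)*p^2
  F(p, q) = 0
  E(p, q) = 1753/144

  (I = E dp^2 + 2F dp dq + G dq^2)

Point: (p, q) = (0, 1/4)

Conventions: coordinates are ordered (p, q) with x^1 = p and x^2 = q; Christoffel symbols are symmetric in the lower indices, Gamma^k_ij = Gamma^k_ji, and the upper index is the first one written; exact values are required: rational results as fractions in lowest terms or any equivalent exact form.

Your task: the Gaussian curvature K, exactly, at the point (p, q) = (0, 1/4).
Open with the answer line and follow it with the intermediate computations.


Answer: K = 0

E = 1753/144, F = 0, G = 961/16, EG - F^2 = 1684633/2304 at the point
E_p = 0, E_q = 0, F_p = 0, F_q = 0, G_p = -124/3, G_q = 0
E_qq = 0, F_pq = 0, G_pp = 128/9
By Brioschi, K is (det M1 - det M2) divided by (EG - F^2) squared.
M1 = [[-E_qq/2 + F_pq - G_pp/2, E_p/2, F_p - E_q/2], [F_q - G_p/2, E, F], [G_q/2, F, G]] = [[-64/9, 0, 0], [62/3, 1753/144, 0], [0, 0, 961/16]]; det M1 = -1684633/324
M2 = [[0, E_q/2, G_p/2], [E_q/2, E, F], [G_p/2, F, G]] = [[0, 0, -62/3], [0, 1753/144, 0], [-62/3, 0, 961/16]]; det M2 = -1684633/324
det M1 - det M2 = 0; K = 0 / (1684633/2304)^2 = 0


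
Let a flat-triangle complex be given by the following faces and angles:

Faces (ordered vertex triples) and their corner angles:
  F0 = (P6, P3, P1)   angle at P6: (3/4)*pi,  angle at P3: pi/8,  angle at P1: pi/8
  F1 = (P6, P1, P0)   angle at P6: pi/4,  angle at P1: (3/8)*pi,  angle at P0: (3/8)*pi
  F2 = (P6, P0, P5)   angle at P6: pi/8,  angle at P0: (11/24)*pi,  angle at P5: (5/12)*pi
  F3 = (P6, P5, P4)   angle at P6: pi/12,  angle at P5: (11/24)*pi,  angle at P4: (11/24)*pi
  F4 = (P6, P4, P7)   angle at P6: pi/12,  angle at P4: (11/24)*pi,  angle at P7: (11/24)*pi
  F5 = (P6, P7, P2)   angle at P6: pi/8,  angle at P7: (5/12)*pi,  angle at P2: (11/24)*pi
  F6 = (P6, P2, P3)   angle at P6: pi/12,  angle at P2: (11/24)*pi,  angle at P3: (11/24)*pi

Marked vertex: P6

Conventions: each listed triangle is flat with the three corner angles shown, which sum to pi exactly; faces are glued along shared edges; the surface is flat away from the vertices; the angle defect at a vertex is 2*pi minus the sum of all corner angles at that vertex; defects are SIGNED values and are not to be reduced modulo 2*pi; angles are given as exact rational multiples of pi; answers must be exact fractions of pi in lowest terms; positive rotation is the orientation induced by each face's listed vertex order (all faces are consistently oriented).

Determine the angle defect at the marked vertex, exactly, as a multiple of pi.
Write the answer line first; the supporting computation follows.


Answer: defect(P6) = pi/2

Sum of corner angles at P6: (3/2)*pi
defect = 2*pi - (3/2)*pi


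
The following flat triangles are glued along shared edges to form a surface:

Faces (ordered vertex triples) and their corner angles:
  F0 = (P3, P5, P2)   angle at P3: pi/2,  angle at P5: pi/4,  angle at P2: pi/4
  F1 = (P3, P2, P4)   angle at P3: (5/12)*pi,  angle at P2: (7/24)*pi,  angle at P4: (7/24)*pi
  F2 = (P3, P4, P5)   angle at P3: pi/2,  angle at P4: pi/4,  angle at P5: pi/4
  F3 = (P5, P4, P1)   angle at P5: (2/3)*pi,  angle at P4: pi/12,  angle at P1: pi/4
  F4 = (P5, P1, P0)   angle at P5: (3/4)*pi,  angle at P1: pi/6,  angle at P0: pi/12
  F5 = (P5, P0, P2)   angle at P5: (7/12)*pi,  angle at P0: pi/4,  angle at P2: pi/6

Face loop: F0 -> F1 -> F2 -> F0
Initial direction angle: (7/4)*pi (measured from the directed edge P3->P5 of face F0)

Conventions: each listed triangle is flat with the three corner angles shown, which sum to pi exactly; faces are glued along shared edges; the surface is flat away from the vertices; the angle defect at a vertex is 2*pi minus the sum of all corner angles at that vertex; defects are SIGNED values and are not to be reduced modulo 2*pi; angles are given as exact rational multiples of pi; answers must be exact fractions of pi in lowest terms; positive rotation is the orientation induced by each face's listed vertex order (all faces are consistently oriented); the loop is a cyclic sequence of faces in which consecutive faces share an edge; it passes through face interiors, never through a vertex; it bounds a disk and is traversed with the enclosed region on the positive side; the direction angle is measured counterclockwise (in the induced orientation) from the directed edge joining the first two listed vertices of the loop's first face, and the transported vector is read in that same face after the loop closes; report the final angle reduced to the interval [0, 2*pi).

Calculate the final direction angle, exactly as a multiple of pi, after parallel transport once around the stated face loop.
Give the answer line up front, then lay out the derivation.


Answer: final direction angle = pi/3

enclosed vertex P3: corner angles sum to (17/12)*pi, defect = 2*pi - (17/12)*pi = (7/12)*pi
transport around the loop rotates by the sum of enclosed defects; add to the initial angle mod 2*pi
final angle = (7/4)*pi + (7/12)*pi = pi/3 (mod 2*pi)


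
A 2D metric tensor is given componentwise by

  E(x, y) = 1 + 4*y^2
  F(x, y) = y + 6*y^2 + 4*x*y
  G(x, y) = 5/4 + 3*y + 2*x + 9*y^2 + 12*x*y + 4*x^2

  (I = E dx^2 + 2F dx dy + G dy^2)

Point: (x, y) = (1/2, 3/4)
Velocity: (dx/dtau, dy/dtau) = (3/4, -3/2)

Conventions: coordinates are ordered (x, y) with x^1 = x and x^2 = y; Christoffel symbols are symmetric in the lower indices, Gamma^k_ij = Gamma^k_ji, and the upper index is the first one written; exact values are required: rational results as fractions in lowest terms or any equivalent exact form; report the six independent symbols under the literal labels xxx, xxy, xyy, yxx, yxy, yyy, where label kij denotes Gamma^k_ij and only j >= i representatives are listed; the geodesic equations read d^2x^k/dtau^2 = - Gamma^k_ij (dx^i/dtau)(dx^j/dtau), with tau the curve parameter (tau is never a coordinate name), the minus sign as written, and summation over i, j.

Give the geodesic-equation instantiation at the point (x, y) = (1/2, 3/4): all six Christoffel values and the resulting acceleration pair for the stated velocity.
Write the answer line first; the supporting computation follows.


Answer: Gamma_xxx = 0, Gamma_xxy = 48/277, Gamma_xyy = 72/277, Gamma_yxx = 0, Gamma_yxy = 120/277, Gamma_yyy = 180/277; accelerations (d^2x/dtau^2, d^2y/dtau^2) = (-54/277, -135/277)

E = 13/4, F = 45/8, G = 241/16 at the point
E_x = 0, E_y = 6, F_x = 3, F_y = 12, G_x = 15, G_y = 45/2
EG - F^2 = 277/16;  g^inv = (16/277) * [[241/16, -45/8], [-45/8, 13/4]]
first-kind symbols [ij,l] = (1/2)(d_i g_jl + d_j g_il - d_l g_ij): [xx,x] = E_x/2 = 0, [xx,y] = F_x - E_y/2 = 0, [xy,x] = E_y/2 = 3, [xy,y] = G_x/2 = 15/2, [yy,x] = F_y - G_x/2 = 9/2, [yy,y] = G_y/2 = 45/4
Gamma^x_ij = (G*[ij,x] - F*[ij,y])/(EG - F^2), Gamma^y_ij = (E*[ij,y] - F*[ij,x])/(EG - F^2)
Gamma_xxx = 0, Gamma_xxy = 48/277, Gamma_xyy = 72/277, Gamma_yxx = 0, Gamma_yxy = 120/277, Gamma_yyy = 180/277
d^2x/dtau^2 = -(Gamma_xxx*(3/4)^2 + 2*Gamma_xxy*(3/4)*(-3/2) + Gamma_xyy*(-3/2)^2) = -54/277
d^2y/dtau^2 = -(Gamma_yxx*(3/4)^2 + 2*Gamma_yxy*(3/4)*(-3/2) + Gamma_yyy*(-3/2)^2) = -135/277


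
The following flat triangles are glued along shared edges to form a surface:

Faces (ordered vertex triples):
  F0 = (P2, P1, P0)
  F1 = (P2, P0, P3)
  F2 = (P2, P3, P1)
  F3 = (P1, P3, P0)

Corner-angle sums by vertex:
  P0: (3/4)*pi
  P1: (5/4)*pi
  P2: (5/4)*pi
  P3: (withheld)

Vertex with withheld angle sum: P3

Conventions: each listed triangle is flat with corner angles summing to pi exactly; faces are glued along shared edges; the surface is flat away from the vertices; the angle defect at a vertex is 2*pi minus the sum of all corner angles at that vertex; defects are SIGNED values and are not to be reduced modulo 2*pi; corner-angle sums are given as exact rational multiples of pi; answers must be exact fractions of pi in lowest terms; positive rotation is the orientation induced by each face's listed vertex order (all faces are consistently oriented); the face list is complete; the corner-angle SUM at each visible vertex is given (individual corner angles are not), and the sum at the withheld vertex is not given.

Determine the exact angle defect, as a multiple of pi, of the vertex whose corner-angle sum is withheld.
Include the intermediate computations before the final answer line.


V = 4, E = 6, F = 4; chi = V - E + F = 2
Gauss-Bonnet: total defect = 2*pi*chi = 4*pi; visible defects sum to (11/4)*pi

Answer: defect(P3) = (5/4)*pi


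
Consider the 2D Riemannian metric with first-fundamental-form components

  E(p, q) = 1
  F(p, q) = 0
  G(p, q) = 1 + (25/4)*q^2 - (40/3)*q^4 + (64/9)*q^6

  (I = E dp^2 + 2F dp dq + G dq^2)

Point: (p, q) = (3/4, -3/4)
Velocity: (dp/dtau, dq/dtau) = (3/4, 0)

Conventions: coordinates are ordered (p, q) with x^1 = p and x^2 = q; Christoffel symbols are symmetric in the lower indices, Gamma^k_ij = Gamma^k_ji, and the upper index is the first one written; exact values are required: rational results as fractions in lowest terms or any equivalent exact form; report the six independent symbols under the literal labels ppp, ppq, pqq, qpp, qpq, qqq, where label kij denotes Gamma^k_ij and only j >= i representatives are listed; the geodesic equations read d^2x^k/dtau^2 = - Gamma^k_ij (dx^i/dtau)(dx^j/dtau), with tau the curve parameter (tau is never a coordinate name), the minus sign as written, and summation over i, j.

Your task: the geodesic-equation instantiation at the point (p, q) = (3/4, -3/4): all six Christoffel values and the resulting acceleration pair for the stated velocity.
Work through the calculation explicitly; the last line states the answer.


E = 1, F = 0, G = 25/16 at the point
E_p = 0, E_q = 0, F_p = 0, F_q = 0, G_p = 0, G_q = 3
EG - F^2 = 25/16;  g^inv = (16/25) * [[25/16, 0], [0, 1]]
first-kind symbols [ij,l] = (1/2)(d_i g_jl + d_j g_il - d_l g_ij): [pp,p] = E_p/2 = 0, [pp,q] = F_p - E_q/2 = 0, [pq,p] = E_q/2 = 0, [pq,q] = G_p/2 = 0, [qq,p] = F_q - G_p/2 = 0, [qq,q] = G_q/2 = 3/2
Gamma^p_ij = (G*[ij,p] - F*[ij,q])/(EG - F^2), Gamma^q_ij = (E*[ij,q] - F*[ij,p])/(EG - F^2)
Gamma_ppp = 0, Gamma_ppq = 0, Gamma_pqq = 0, Gamma_qpp = 0, Gamma_qpq = 0, Gamma_qqq = 24/25
d^2p/dtau^2 = -(Gamma_ppp*(3/4)^2 + 2*Gamma_ppq*(3/4)*(0) + Gamma_pqq*(0)^2) = 0
d^2q/dtau^2 = -(Gamma_qpp*(3/4)^2 + 2*Gamma_qpq*(3/4)*(0) + Gamma_qqq*(0)^2) = 0

Answer: Gamma_ppp = 0, Gamma_ppq = 0, Gamma_pqq = 0, Gamma_qpp = 0, Gamma_qpq = 0, Gamma_qqq = 24/25; accelerations (d^2p/dtau^2, d^2q/dtau^2) = (0, 0)


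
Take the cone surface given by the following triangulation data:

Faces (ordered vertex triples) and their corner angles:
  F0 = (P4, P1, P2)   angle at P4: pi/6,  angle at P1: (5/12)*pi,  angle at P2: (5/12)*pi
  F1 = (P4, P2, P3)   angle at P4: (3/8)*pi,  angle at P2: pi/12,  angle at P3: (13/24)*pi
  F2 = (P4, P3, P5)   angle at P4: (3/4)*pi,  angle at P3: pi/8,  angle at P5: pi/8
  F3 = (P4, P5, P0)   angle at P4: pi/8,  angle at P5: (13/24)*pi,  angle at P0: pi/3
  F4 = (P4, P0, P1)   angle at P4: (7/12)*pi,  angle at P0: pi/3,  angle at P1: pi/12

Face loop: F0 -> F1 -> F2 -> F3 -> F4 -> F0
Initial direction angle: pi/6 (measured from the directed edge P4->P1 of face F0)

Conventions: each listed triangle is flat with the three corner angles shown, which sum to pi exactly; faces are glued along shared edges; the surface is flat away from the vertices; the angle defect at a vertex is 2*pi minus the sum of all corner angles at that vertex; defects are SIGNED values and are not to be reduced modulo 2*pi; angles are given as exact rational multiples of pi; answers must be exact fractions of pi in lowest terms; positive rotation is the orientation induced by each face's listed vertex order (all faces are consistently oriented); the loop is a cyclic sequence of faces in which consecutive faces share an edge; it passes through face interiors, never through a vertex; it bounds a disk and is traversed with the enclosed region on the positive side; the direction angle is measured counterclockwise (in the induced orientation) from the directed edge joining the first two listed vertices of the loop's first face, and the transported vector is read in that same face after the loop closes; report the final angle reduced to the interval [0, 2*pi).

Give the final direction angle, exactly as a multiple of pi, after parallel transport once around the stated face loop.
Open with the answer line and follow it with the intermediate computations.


Answer: final direction angle = pi/6

enclosed vertex P4: corner angles sum to 2*pi, defect = 2*pi - 2*pi = 0
transport around the loop rotates by the sum of enclosed defects; add to the initial angle mod 2*pi
final angle = pi/6 + 0 = pi/6 (mod 2*pi)


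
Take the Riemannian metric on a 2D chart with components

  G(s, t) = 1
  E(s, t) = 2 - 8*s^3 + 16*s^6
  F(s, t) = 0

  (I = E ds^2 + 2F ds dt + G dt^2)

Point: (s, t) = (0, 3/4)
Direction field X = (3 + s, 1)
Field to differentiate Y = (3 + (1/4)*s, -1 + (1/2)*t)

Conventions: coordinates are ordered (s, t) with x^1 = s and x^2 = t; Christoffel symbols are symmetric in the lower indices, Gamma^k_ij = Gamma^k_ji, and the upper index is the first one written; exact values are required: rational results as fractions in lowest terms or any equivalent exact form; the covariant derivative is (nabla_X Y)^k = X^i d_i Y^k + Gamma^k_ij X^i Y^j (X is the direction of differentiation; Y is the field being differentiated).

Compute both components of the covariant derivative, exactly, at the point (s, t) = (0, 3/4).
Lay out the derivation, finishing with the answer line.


E = 2, F = 0, G = 1 at the point
E_s = 0, E_t = 0, F_s = 0, F_t = 0, G_s = 0, G_t = 0
EG - F^2 = 2;  g^inv = (1/2) * [[1, 0], [0, 2]]
first-kind symbols [ij,l] = (1/2)(d_i g_jl + d_j g_il - d_l g_ij): [ss,s] = E_s/2 = 0, [ss,t] = F_s - E_t/2 = 0, [st,s] = E_t/2 = 0, [st,t] = G_s/2 = 0, [tt,s] = F_t - G_s/2 = 0, [tt,t] = G_t/2 = 0
Gamma^s_ij = (G*[ij,s] - F*[ij,t])/(EG - F^2), Gamma^t_ij = (E*[ij,t] - F*[ij,s])/(EG - F^2)
Gamma_sss = 0, Gamma_sst = 0, Gamma_stt = 0, Gamma_tss = 0, Gamma_tst = 0, Gamma_ttt = 0
X = (3, 1), Y = (3, -5/8) at the point

Answer: (nabla_X Y)^s = 3/4, (nabla_X Y)^t = 1/2


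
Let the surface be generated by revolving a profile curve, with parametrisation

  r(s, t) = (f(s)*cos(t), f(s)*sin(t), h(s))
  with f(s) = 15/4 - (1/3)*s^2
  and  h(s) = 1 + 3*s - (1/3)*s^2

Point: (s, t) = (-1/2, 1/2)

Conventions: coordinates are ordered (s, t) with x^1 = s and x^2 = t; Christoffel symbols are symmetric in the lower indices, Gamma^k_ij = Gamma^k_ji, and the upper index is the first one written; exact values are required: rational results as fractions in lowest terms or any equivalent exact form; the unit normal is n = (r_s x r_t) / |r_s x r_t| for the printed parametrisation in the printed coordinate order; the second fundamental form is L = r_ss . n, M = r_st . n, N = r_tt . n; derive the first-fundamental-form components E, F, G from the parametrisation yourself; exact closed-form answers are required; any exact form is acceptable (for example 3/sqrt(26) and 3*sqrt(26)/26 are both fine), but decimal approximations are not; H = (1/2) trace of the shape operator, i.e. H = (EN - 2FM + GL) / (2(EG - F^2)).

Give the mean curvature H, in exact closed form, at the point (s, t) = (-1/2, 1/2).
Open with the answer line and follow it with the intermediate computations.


Answer: H = 1812*sqrt(101)/112211

f = 11/3, f' = 1/3, f'' = -2/3, h' = 10/3, h'' = -2/3
E = 101/9, F = 0, G = 121/9; answer radicand W^2 = 101/9
unnormalised second-form numerators: l = 2, m = 0, n = 110/9; L = l/sqrt(101/9), and similarly M = m/sqrt(W^2), N = n/sqrt(W^2)
H = (E*n - 2*F*m + G*l) / (2*(EG - F^2)*sqrt(W^2)); E*n - 2*F*m + G*l = 13288/81, EG - F^2 = 12221/81, so H = (604/1111)/sqrt(101/9)


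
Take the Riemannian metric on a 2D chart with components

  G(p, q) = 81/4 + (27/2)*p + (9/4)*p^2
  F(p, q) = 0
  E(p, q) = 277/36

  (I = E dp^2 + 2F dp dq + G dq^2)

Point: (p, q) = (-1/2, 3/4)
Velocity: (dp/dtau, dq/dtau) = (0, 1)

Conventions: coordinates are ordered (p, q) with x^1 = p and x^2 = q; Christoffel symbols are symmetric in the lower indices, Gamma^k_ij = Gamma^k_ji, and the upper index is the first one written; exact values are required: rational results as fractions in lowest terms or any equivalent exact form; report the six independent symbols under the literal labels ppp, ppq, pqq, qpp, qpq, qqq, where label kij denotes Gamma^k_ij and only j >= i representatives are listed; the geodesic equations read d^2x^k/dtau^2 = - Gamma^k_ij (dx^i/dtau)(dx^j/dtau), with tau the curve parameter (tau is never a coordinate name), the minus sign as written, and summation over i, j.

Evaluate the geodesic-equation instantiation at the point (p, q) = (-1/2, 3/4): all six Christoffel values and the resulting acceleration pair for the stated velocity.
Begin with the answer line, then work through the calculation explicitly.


Answer: Gamma_ppp = 0, Gamma_ppq = 0, Gamma_pqq = -405/554, Gamma_qpp = 0, Gamma_qpq = 2/5, Gamma_qqq = 0; accelerations (d^2p/dtau^2, d^2q/dtau^2) = (405/554, 0)

E = 277/36, F = 0, G = 225/16 at the point
E_p = 0, E_q = 0, F_p = 0, F_q = 0, G_p = 45/4, G_q = 0
EG - F^2 = 6925/64;  g^inv = (64/6925) * [[225/16, 0], [0, 277/36]]
first-kind symbols [ij,l] = (1/2)(d_i g_jl + d_j g_il - d_l g_ij): [pp,p] = E_p/2 = 0, [pp,q] = F_p - E_q/2 = 0, [pq,p] = E_q/2 = 0, [pq,q] = G_p/2 = 45/8, [qq,p] = F_q - G_p/2 = -45/8, [qq,q] = G_q/2 = 0
Gamma^p_ij = (G*[ij,p] - F*[ij,q])/(EG - F^2), Gamma^q_ij = (E*[ij,q] - F*[ij,p])/(EG - F^2)
Gamma_ppp = 0, Gamma_ppq = 0, Gamma_pqq = -405/554, Gamma_qpp = 0, Gamma_qpq = 2/5, Gamma_qqq = 0
d^2p/dtau^2 = -(Gamma_ppp*(0)^2 + 2*Gamma_ppq*(0)*(1) + Gamma_pqq*(1)^2) = 405/554
d^2q/dtau^2 = -(Gamma_qpp*(0)^2 + 2*Gamma_qpq*(0)*(1) + Gamma_qqq*(1)^2) = 0


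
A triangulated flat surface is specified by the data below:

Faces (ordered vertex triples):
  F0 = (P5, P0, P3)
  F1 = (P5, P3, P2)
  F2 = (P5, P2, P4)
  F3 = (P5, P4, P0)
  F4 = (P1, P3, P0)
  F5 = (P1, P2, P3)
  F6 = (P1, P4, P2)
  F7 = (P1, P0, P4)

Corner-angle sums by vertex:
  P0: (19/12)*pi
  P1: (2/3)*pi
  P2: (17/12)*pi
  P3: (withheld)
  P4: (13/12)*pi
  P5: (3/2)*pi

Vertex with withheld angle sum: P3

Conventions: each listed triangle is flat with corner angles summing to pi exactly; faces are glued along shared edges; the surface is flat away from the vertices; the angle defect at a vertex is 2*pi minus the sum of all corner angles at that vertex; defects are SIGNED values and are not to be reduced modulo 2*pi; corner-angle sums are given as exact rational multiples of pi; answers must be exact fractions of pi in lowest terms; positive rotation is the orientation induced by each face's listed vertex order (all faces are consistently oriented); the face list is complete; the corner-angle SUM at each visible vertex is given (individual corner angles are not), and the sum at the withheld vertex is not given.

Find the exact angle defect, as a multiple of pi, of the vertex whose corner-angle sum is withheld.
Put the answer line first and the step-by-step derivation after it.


Answer: defect(P3) = pi/4

V = 6, E = 12, F = 8; chi = V - E + F = 2
Gauss-Bonnet: total defect = 2*pi*chi = 4*pi; visible defects sum to (15/4)*pi


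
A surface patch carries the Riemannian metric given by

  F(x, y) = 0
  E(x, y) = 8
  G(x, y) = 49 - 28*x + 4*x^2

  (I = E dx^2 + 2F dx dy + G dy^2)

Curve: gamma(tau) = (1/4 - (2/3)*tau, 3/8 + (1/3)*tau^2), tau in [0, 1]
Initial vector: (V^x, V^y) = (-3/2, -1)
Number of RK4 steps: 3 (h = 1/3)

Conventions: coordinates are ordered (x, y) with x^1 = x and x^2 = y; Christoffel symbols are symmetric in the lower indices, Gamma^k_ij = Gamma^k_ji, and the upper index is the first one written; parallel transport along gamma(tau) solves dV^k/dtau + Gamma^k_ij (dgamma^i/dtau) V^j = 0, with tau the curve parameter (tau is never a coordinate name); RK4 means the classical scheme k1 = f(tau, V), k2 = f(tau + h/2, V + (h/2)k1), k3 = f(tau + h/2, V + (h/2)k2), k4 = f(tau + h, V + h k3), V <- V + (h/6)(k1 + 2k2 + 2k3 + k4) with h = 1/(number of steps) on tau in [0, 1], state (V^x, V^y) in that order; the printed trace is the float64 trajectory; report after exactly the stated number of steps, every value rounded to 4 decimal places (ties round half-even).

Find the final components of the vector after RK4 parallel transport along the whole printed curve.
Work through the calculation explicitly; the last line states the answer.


gamma'(tau) = (-2/3, (2/3)*tau); f(tau, V)^k = -Gamma^k_ij(gamma(tau)) gamma'^i(tau) V^j; h = 1/3; intermediate values shown to 6 dp
curve data and Christoffel symbols at the stage parameters:
  tau = 0.000000: gamma = (0.250000, 0.375000), gamma' = (-0.666667, 0.000000); Gamma_xxx = 0.000000, Gamma_xxy = 0.000000, Gamma_xyy = 1.625000, Gamma_yxx = 0.000000, Gamma_yxy = -0.307692, Gamma_yyy = 0.000000
  tau = 0.166667: gamma = (0.138889, 0.384259), gamma' = (-0.666667, 0.111111); Gamma_xxx = 0.000000, Gamma_xxy = 0.000000, Gamma_xyy = 1.680556, Gamma_yxx = 0.000000, Gamma_yxy = -0.297521, Gamma_yyy = 0.000000
  tau = 0.333333: gamma = (0.027778, 0.412037), gamma' = (-0.666667, 0.222222); Gamma_xxx = 0.000000, Gamma_xxy = 0.000000, Gamma_xyy = 1.736111, Gamma_yxx = 0.000000, Gamma_yxy = -0.288000, Gamma_yyy = 0.000000
  tau = 0.500000: gamma = (-0.083333, 0.458333), gamma' = (-0.666667, 0.333333); Gamma_xxx = 0.000000, Gamma_xxy = 0.000000, Gamma_xyy = 1.791667, Gamma_yxx = 0.000000, Gamma_yxy = -0.279070, Gamma_yyy = 0.000000
  tau = 0.666667: gamma = (-0.194444, 0.523148), gamma' = (-0.666667, 0.444444); Gamma_xxx = 0.000000, Gamma_xxy = 0.000000, Gamma_xyy = 1.847222, Gamma_yxx = 0.000000, Gamma_yxy = -0.270677, Gamma_yyy = 0.000000
  tau = 0.833333: gamma = (-0.305556, 0.606481), gamma' = (-0.666667, 0.555556); Gamma_xxx = 0.000000, Gamma_xxy = 0.000000, Gamma_xyy = 1.902778, Gamma_yxx = 0.000000, Gamma_yxy = -0.262774, Gamma_yyy = 0.000000
  tau = 1.000000: gamma = (-0.416667, 0.708333), gamma' = (-0.666667, 0.666667); Gamma_xxx = 0.000000, Gamma_xxy = 0.000000, Gamma_xyy = 1.958333, Gamma_yxx = 0.000000, Gamma_yxy = -0.255319, Gamma_yyy = 0.000000
step 0: V^x = -1.5000, V^y = -1.0000
step 1: k1 = (0.000000, 0.205128), k2 = (0.180345, 0.141979), k3 = (0.182310, 0.145060), k4 = (0.367148, 0.090605); V <- V + (h/6)(k1 + 2k2 + 2k3 + k4): V^x = -1.4393, V^y = -0.9517
step 2: k1 = (0.367159, 0.090606), k2 = (0.559344, 0.046050), k3 = (0.563779, 0.050411), k4 = (0.767519, 0.018157); V <- V + (h/6)(k1 + 2k2 + 2k3 + k4): V^x = -1.2515, V^y = -0.9349
step 3: k1 = (0.767555, 0.018153), k2 = (0.985101, -0.000771), k3 = (0.988435, 0.005074), k4 = (1.218378, 0.001911); V <- V + (h/6)(k1 + 2k2 + 2k3 + k4): V^x = -0.9219, V^y = -0.9333

Answer: V^x = -0.9219, V^y = -0.9333
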